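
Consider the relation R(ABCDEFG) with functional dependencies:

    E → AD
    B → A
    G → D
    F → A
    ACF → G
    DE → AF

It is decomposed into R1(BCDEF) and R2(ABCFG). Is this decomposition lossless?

Yes

Common attributes: R1 ∩ R2 = {BCF}.
Closure of {BCF}: B → A applies, adding A; ACF → G applies, adding G; G → D applies, adding D. So (BCF)⁺ = {ABCDFG}.
This closure contains every attribute of R2, so R1 ∩ R2 → R2. The join is lossless.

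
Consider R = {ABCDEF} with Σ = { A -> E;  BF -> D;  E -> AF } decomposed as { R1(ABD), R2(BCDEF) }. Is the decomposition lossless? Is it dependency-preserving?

lossy and not dependency-preserving

Lossless test: (BD)⁺ = {BD}, which is a superkey of neither fragment — lossy.
Dependency preservation: the restricted closure of {A} across the fragments never reaches {E}, so A → E cannot be enforced without a join — not preserved.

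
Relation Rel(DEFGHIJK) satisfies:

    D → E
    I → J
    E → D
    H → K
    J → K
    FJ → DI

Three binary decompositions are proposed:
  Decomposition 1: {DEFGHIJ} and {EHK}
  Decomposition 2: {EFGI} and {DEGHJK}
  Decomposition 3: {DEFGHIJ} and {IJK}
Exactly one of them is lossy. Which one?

Decomposition 1: common = {EH}, closure = {DEHK} → lossless.
Decomposition 2: common = {EG}, closure = {DEG} → lossy.
Decomposition 3: common = {IJ}, closure = {IJK} → lossless.

Decomposition 2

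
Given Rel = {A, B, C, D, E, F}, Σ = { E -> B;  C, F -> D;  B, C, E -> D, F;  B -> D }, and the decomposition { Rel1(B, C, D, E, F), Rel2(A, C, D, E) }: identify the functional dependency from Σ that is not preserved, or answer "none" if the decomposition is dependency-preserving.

E → B lies within Rel1.
C, F → D lies within Rel1.
B, C, E → D, F lies within Rel1.
B → D lies within Rel1.
Every dependency is enforceable on the fragments, so the decomposition is dependency-preserving.

none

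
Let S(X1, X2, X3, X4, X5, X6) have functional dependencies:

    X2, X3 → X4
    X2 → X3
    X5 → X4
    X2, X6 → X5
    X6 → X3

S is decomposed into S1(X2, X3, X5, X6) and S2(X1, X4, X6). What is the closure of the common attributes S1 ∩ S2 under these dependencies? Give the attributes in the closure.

X3, X6

S1 ∩ S2 = {X6}.
X6 → X3 applies, adding X3
Closure: {X3, X6}.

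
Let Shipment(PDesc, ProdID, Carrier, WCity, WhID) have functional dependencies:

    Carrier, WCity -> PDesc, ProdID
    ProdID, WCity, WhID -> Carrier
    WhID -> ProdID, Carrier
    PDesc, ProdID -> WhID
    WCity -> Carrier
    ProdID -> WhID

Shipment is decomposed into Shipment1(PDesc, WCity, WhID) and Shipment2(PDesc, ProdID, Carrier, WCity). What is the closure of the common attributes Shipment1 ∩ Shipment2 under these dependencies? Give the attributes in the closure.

PDesc, ProdID, Carrier, WCity, WhID

Shipment1 ∩ Shipment2 = {PDesc, WCity}.
WCity → Carrier applies, adding Carrier
Carrier, WCity → PDesc, ProdID applies, adding ProdID
PDesc, ProdID → WhID applies, adding WhID
Closure: {PDesc, ProdID, Carrier, WCity, WhID}.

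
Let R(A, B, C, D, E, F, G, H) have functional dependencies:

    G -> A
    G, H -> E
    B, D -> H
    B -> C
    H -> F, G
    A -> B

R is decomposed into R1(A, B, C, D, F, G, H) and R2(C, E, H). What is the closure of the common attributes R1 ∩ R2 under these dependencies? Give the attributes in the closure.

R1 ∩ R2 = {C, H}.
H → F, G applies, adding F, G
G → A applies, adding A
G, H → E applies, adding E
A → B applies, adding B
Closure: {A, B, C, E, F, G, H}.

A, B, C, E, F, G, H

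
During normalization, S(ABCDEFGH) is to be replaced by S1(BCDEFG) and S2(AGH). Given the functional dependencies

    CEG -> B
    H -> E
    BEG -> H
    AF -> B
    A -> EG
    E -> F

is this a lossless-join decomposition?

Common attributes: S1 ∩ S2 = {G}.
No dependency enlarges {G}, so (G)⁺ = {G}.
The closure contains neither all of S1 = {BCDEFG} nor all of S2 = {AGH}, so the common attributes are not a superkey of either fragment. The join is lossy.

No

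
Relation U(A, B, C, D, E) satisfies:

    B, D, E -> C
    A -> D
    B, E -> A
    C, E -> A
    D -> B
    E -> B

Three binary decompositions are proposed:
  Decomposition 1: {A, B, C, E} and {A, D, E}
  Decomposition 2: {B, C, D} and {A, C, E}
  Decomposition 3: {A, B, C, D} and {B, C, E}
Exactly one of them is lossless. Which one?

Decomposition 1: common = {A, E}, closure = {A, B, C, D, E} → lossless.
Decomposition 2: common = {C}, closure = {C} → lossy.
Decomposition 3: common = {B, C}, closure = {B, C} → lossy.

Decomposition 1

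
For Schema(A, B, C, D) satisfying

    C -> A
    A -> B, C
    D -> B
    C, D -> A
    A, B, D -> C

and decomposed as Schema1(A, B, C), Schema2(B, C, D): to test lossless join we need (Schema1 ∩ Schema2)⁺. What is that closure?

A, B, C

Schema1 ∩ Schema2 = {B, C}.
C → A applies, adding A
Closure: {A, B, C}.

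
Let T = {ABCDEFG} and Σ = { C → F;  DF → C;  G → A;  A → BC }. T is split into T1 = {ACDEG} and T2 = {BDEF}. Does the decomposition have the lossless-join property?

No

Common attributes: T1 ∩ T2 = {DE}.
No dependency enlarges {DE}, so (DE)⁺ = {DE}.
The closure contains neither all of T1 = {ACDEG} nor all of T2 = {BDEF}, so the common attributes are not a superkey of either fragment. The join is lossy.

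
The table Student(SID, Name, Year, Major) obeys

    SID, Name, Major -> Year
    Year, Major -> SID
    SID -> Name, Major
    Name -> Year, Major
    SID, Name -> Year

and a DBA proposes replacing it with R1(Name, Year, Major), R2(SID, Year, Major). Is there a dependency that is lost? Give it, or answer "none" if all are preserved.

none

SID, Name, Major → Year: restricted closure across fragments reaches Year.
Year, Major → SID lies within R2.
SID → Name, Major: restricted closure across fragments reaches Name, Major.
Name → Year, Major lies within R1.
SID, Name → Year: restricted closure across fragments reaches Year.
Every dependency is enforceable on the fragments, so the decomposition is dependency-preserving.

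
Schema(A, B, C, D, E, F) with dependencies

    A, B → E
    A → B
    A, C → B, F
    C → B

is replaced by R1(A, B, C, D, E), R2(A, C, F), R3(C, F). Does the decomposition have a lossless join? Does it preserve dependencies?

Lossless test (chase): Rows 1 and 2 agree on A; apply A→B and equate their B entries. Rows 1 and 2 agree on A, C; apply A, C→B, F and equate their B, F entries. Rows 1 and 3 agree on C; apply C→B and equate their B entries. Rows 1 and 2 agree on A, B; apply A, B→E and equate their E entries. Row 1 is now all distinguished symbols — the join is lossless.
Dependency preservation: A, C → B, F is not contained in any single fragment, but the restricted closure of its left-hand side across the fragments still reaches the right-hand side; the remaining FDs each lie inside some fragment. All dependencies are preserved.

lossless and dependency-preserving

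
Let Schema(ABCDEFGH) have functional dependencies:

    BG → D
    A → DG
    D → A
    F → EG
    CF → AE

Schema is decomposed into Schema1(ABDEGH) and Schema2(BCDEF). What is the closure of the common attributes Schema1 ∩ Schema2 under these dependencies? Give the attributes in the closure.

ABDEG

Schema1 ∩ Schema2 = {BDE}.
D → A applies, adding A
A → DG applies, adding G
Closure: {ABDEG}.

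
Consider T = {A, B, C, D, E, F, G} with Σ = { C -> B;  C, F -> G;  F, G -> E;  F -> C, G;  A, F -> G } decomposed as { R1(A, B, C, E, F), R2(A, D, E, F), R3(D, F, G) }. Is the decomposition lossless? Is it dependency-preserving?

lossless and dependency-preserving

Lossless test (chase): Rows 1 and 2 agree on F; apply F→C, G and equate their C, G entries. Rows 1 and 3 agree on F; apply F→C, G and equate their C, G entries. Rows 1 and 2 agree on C; apply C→B and equate their B entries. Rows 1 and 3 agree on C; apply C→B and equate their B entries. Rows 1 and 3 agree on F, G; apply F, G→E and equate their E entries. Row 2 is now all distinguished symbols — the join is lossless.
Dependency preservation: C, F → G; F, G → E; F → C, G; A, F → G are not contained in any single fragment, but the restricted closure of each left-hand side across the fragments still reaches the right-hand side; the remaining FDs each lie inside some fragment. All dependencies are preserved.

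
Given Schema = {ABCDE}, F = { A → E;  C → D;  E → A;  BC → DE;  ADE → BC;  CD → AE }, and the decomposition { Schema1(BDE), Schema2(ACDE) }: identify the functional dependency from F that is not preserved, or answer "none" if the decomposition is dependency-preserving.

A → E lies within Schema2.
C → D lies within Schema2.
E → A lies within Schema2.
BC → DE: restricted closure across fragments reaches DE.
ADE → BC: restricted closure across fragments reaches BC.
CD → AE lies within Schema2.
Every dependency is enforceable on the fragments, so the decomposition is dependency-preserving.

none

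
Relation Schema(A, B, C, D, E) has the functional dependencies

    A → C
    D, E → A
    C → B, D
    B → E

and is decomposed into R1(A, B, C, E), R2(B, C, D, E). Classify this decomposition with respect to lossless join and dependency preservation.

Lossless test: (B, C, E)⁺ = {A, B, C, D, E}, which contains all of one fragment — lossless.
Dependency preservation: D, E → A is not contained in any single fragment, but the restricted closure of its left-hand side across the fragments still reaches the right-hand side; the remaining FDs each lie inside some fragment. All dependencies are preserved.

lossless and dependency-preserving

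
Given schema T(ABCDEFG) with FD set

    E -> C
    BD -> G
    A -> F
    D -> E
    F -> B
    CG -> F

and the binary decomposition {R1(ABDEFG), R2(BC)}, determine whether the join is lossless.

Common attributes: R1 ∩ R2 = {B}.
No dependency enlarges {B}, so (B)⁺ = {B}.
The closure contains neither all of R1 = {ABDEFG} nor all of R2 = {BC}, so the common attributes are not a superkey of either fragment. The join is lossy.

No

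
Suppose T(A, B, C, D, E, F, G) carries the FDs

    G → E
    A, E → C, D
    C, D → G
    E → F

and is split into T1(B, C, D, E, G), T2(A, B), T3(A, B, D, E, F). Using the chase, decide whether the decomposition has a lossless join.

No

Chase test. Columns are A, B, C, D, E, F, G; row i has aⱼ where attribute j ∈ Ti, else bᵢⱼ.
Initial tableau (one row per fragment):
  row 1: b11 a2 a3 a4 a5 b16 a7
  row 2: a1 a2 b23 b24 b25 b26 b27
  row 3: a1 a2 b33 a4 a5 a6 b37
Rows 1 and 3 agree on E; apply E→F and equate their F entries.
No row becomes fully distinguished — the join is lossy.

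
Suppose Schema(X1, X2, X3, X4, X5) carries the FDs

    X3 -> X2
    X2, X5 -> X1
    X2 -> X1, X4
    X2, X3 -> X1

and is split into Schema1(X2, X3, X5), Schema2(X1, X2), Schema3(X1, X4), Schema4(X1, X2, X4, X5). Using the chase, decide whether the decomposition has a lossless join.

Chase test. Columns are X1, X2, X3, X4, X5; row i has aⱼ where attribute j ∈ Schemai, else bᵢⱼ.
Initial tableau (one row per fragment):
  row 1: b11 a2 a3 b14 a5
  row 2: a1 a2 b23 b24 b25
  row 3: a1 b32 b33 a4 b35
  row 4: a1 a2 b43 a4 a5
Rows 1 and 4 agree on X2, X5; apply X2, X5→X1 and equate their X1 entries.
Rows 1 and 2 agree on X2; apply X2→X1, X4 and equate their X1, X4 entries.
Rows 1 and 4 agree on X2; apply X2→X1, X4 and equate their X1, X4 entries.
Row 1 is now all distinguished symbols — the join is lossless.

Yes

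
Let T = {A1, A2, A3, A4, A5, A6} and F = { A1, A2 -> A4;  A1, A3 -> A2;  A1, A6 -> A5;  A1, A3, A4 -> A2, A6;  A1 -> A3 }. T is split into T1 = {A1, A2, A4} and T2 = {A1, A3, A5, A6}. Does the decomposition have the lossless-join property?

Yes

Common attributes: T1 ∩ T2 = {A1}.
Closure of {A1}: A1 → A3 applies, adding A3; A1, A3 → A2 applies, adding A2; A1, A2 → A4 applies, adding A4; A1, A3, A4 → A2, A6 applies, adding A6; A1, A6 → A5 applies, adding A5. So (A1)⁺ = {A1, A2, A3, A4, A5, A6}.
This closure contains every attribute of T1, so T1 ∩ T2 → T1. The join is lossless.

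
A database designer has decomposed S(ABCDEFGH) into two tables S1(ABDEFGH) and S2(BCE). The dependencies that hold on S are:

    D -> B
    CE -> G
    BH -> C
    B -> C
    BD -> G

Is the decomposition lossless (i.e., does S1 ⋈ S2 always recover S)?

Common attributes: S1 ∩ S2 = {BE}.
Closure of {BE}: B → C applies, adding C; CE → G applies, adding G. So (BE)⁺ = {BCEG}.
This closure contains every attribute of S2, so S1 ∩ S2 → S2. The join is lossless.

Yes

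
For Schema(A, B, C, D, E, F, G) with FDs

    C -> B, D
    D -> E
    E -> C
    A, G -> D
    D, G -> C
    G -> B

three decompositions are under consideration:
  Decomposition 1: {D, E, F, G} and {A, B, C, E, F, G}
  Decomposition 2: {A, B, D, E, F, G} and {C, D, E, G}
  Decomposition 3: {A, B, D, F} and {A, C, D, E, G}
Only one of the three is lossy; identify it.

Decomposition 3

Decomposition 1: common = {E, F, G}, closure = {B, C, D, E, F, G} → lossless.
Decomposition 2: common = {D, E, G}, closure = {B, C, D, E, G} → lossless.
Decomposition 3: common = {A, D}, closure = {A, B, C, D, E} → lossy.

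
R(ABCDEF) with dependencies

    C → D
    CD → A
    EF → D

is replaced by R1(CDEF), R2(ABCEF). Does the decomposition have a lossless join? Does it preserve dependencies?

lossless and dependency-preserving

Lossless test: (CEF)⁺ = {ACDEF}, which contains all of one fragment — lossless.
Dependency preservation: CD → A is not contained in any single fragment, but the restricted closure of its left-hand side across the fragments still reaches the right-hand side; the remaining FDs each lie inside some fragment. All dependencies are preserved.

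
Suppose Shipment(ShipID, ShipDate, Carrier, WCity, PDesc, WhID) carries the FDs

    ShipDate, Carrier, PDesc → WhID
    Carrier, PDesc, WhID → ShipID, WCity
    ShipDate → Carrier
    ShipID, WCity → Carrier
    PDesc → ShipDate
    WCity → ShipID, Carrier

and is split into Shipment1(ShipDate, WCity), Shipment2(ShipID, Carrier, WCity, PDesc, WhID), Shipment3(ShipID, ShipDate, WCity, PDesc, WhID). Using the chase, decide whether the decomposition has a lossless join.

Yes

Chase test. Columns are ShipID, ShipDate, Carrier, WCity, PDesc, WhID; row i has aⱼ where attribute j ∈ Shipmenti, else bᵢⱼ.
Initial tableau (one row per fragment):
  row 1: b11 a2 b13 a4 b15 b16
  row 2: a1 b22 a3 a4 a5 a6
  row 3: a1 a2 b33 a4 a5 a6
Rows 1 and 3 agree on ShipDate; apply ShipDate→Carrier and equate their Carrier entries.
Rows 2 and 3 agree on ShipID, WCity; apply ShipID, WCity→Carrier and equate their Carrier entries.
Rows 2 and 3 agree on PDesc; apply PDesc→ShipDate and equate their ShipDate entries.
Rows 1 and 2 agree on WCity; apply WCity→ShipID, Carrier and equate their ShipID, Carrier entries.
Row 2 is now all distinguished symbols — the join is lossless.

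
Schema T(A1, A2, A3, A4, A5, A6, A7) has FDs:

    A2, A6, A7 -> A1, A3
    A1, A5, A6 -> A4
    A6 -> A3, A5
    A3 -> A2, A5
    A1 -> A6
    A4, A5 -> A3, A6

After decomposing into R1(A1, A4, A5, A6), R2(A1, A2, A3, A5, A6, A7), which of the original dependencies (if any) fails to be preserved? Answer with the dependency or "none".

A2, A6, A7 → A1, A3 lies within R2.
A1, A5, A6 → A4 lies within R1.
A6 → A3, A5 lies within R2.
A3 → A2, A5 lies within R2.
A1 → A6 lies within R1.
A4, A5 → A3, A6: restricted closure across fragments reaches A3, A6.
Every dependency is enforceable on the fragments, so the decomposition is dependency-preserving.

none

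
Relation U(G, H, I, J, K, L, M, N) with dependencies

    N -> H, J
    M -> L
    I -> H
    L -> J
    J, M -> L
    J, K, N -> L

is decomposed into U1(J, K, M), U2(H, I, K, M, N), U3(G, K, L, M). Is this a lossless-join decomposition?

No

Chase test. Columns are G, H, I, J, K, L, M, N; row i has aⱼ where attribute j ∈ Ui, else bᵢⱼ.
Initial tableau (one row per fragment):
  row 1: b11 b12 b13 a4 a5 b16 a7 b18
  row 2: b21 a2 a3 b24 a5 b26 a7 a8
  row 3: a1 b32 b33 b34 a5 a6 a7 b38
Rows 1 and 2 agree on M; apply M→L and equate their L entries.
Rows 1 and 3 agree on M; apply M→L and equate their L entries.
Rows 1 and 2 agree on L; apply L→J and equate their J entries.
Rows 1 and 3 agree on L; apply L→J and equate their J entries.
No row becomes fully distinguished — the join is lossy.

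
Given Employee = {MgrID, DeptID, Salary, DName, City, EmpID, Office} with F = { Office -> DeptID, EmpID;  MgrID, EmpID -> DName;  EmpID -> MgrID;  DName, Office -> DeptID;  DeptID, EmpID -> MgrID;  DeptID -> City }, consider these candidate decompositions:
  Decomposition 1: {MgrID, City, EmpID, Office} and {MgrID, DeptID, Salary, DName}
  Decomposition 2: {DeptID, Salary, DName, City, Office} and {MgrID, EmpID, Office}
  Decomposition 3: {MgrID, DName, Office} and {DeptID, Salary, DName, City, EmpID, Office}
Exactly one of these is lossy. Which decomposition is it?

Decomposition 1

Decomposition 1: common = {MgrID}, closure = {MgrID} → lossy.
Decomposition 2: common = {Office}, closure = {MgrID, DeptID, DName, City, EmpID, Office} → lossless.
Decomposition 3: common = {DName, Office}, closure = {MgrID, DeptID, DName, City, EmpID, Office} → lossless.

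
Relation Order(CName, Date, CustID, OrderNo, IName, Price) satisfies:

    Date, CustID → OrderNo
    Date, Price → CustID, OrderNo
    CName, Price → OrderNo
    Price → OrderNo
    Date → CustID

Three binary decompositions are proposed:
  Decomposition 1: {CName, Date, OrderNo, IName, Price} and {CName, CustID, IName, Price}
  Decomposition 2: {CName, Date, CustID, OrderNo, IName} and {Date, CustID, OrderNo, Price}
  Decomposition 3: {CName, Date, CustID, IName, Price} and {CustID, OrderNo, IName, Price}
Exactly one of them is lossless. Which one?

Decomposition 3

Decomposition 1: common = {CName, IName, Price}, closure = {CName, OrderNo, IName, Price} → lossy.
Decomposition 2: common = {Date, CustID, OrderNo}, closure = {Date, CustID, OrderNo} → lossy.
Decomposition 3: common = {CustID, IName, Price}, closure = {CustID, OrderNo, IName, Price} → lossless.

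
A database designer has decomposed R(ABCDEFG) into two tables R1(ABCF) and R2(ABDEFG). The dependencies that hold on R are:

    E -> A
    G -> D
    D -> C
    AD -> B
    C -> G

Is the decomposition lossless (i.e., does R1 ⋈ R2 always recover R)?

No

Common attributes: R1 ∩ R2 = {ABF}.
No dependency enlarges {ABF}, so (ABF)⁺ = {ABF}.
The closure contains neither all of R1 = {ABCF} nor all of R2 = {ABDEFG}, so the common attributes are not a superkey of either fragment. The join is lossy.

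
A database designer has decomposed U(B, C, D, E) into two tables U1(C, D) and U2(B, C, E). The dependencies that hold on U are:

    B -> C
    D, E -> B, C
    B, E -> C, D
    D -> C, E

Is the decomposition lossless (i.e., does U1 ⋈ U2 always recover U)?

Common attributes: U1 ∩ U2 = {C}.
No dependency enlarges {C}, so (C)⁺ = {C}.
The closure contains neither all of U1 = {C, D} nor all of U2 = {B, C, E}, so the common attributes are not a superkey of either fragment. The join is lossy.

No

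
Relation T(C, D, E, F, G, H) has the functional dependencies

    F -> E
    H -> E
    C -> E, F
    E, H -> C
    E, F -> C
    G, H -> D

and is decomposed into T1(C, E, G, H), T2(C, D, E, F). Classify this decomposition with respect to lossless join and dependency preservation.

Lossless test: (C, E)⁺ = {C, E, F}, which is a superkey of neither fragment — lossy.
Dependency preservation: the restricted closure of {G, H} across the fragments never reaches {D}, so G, H → D cannot be enforced without a join — not preserved.

lossy and not dependency-preserving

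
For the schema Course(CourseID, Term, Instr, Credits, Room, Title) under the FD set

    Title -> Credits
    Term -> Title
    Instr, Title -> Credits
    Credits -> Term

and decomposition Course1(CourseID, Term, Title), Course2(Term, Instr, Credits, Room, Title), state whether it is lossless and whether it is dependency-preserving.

Lossless test: (Term, Title)⁺ = {Term, Credits, Title}, which is a superkey of neither fragment — lossy.
Dependency preservation: every FD's attributes lie within a single fragment, so each can be enforced locally — preserved.

lossy but dependency-preserving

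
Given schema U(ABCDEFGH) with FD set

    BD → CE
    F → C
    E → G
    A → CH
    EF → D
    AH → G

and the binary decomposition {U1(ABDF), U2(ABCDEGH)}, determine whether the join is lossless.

Yes

Common attributes: U1 ∩ U2 = {ABD}.
Closure of {ABD}: BD → CE applies, adding CE; E → G applies, adding G; A → CH applies, adding H. So (ABD)⁺ = {ABCDEGH}.
This closure contains every attribute of U2, so U1 ∩ U2 → U2. The join is lossless.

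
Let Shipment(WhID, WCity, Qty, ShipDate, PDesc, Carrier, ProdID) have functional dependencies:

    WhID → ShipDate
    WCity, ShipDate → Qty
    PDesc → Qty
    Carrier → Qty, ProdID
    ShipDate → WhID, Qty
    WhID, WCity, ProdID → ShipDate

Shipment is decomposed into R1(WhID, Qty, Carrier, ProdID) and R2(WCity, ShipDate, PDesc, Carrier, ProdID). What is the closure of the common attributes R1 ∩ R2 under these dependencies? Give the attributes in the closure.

R1 ∩ R2 = {Carrier, ProdID}.
Carrier → Qty, ProdID applies, adding Qty
Closure: {Qty, Carrier, ProdID}.

Qty, Carrier, ProdID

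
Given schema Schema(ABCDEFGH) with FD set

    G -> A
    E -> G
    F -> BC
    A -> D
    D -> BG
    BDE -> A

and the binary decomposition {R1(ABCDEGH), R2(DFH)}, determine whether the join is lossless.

Common attributes: R1 ∩ R2 = {DH}.
Closure of {DH}: D → BG applies, adding BG; G → A applies, adding A. So (DH)⁺ = {ABDGH}.
The closure contains neither all of R1 = {ABCDEGH} nor all of R2 = {DFH}, so the common attributes are not a superkey of either fragment. The join is lossy.

No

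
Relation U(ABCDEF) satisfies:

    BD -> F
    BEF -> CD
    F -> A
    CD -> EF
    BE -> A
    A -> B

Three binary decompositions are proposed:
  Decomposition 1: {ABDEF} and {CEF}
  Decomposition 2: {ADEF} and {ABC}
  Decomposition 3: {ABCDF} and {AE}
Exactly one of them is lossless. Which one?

Decomposition 1: common = {EF}, closure = {ABCDEF} → lossless.
Decomposition 2: common = {A}, closure = {AB} → lossy.
Decomposition 3: common = {A}, closure = {AB} → lossy.

Decomposition 1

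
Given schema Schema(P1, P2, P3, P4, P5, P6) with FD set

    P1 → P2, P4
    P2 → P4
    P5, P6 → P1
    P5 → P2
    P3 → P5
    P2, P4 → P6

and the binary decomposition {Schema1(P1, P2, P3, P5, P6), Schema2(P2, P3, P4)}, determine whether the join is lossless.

Common attributes: Schema1 ∩ Schema2 = {P2, P3}.
Closure of {P2, P3}: P2 → P4 applies, adding P4; P3 → P5 applies, adding P5; P2, P4 → P6 applies, adding P6; P5, P6 → P1 applies, adding P1. So (P2, P3)⁺ = {P1, P2, P3, P4, P5, P6}.
This closure contains every attribute of Schema1, so Schema1 ∩ Schema2 → Schema1. The join is lossless.

Yes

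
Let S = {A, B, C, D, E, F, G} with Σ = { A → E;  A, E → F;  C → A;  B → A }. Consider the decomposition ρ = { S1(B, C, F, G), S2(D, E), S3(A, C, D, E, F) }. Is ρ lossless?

No

Chase test. Columns are A, B, C, D, E, F, G; row i has aⱼ where attribute j ∈ Si, else bᵢⱼ.
Initial tableau (one row per fragment):
  row 1: b11 a2 a3 b14 b15 a6 a7
  row 2: b21 b22 b23 a4 a5 b26 b27
  row 3: a1 b32 a3 a4 a5 a6 b37
Rows 1 and 3 agree on C; apply C→A and equate their A entries.
Rows 1 and 3 agree on A; apply A→E and equate their E entries.
No row becomes fully distinguished — the join is lossy.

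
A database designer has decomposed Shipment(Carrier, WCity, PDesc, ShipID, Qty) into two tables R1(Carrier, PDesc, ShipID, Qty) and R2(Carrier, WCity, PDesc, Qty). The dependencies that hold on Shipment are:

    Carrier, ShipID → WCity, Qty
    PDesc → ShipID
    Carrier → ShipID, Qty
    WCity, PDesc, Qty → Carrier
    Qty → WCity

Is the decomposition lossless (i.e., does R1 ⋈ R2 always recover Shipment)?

Yes

Common attributes: R1 ∩ R2 = {Carrier, PDesc, Qty}.
Closure of {Carrier, PDesc, Qty}: PDesc → ShipID applies, adding ShipID; Qty → WCity applies, adding WCity. So (Carrier, PDesc, Qty)⁺ = {Carrier, WCity, PDesc, ShipID, Qty}.
This closure contains every attribute of R1, so R1 ∩ R2 → R1. The join is lossless.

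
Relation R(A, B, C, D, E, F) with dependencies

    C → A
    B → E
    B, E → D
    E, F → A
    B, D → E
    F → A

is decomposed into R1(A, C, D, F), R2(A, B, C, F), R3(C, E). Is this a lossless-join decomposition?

Chase test. Columns are A, B, C, D, E, F; row i has aⱼ where attribute j ∈ Ri, else bᵢⱼ.
Initial tableau (one row per fragment):
  row 1: a1 b12 a3 a4 b15 a6
  row 2: a1 a2 a3 b24 b25 a6
  row 3: b31 b32 a3 b34 a5 b36
Rows 1 and 3 agree on C; apply C→A and equate their A entries.
No row becomes fully distinguished — the join is lossy.

No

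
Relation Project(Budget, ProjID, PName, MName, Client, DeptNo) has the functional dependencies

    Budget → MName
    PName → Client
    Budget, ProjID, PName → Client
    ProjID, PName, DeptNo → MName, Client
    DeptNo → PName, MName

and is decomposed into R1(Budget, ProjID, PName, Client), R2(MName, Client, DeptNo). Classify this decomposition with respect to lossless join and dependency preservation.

lossy and not dependency-preserving

Lossless test: (Client)⁺ = {Client}, which is a superkey of neither fragment — lossy.
Dependency preservation: the restricted closure of {Budget} across the fragments never reaches {MName}, so Budget → MName cannot be enforced without a join — not preserved.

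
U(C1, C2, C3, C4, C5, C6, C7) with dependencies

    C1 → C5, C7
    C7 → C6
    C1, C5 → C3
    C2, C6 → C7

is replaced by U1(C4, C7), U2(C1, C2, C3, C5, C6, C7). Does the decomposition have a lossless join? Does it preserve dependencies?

lossy but dependency-preserving

Lossless test: (C7)⁺ = {C6, C7}, which is a superkey of neither fragment — lossy.
Dependency preservation: every FD's attributes lie within a single fragment, so each can be enforced locally — preserved.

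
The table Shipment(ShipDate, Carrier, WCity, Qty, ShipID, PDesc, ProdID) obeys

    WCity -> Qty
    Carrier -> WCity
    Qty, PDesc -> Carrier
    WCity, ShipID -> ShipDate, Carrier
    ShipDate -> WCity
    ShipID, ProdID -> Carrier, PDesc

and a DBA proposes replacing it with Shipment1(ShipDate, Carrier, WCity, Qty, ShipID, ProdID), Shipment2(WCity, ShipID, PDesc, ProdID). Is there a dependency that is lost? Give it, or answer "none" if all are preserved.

Qty, PDesc -> Carrier

Check Qty, PDesc → Carrier: no single fragment contains all of {Carrier, Qty, PDesc}, and the restricted closure of {Qty, PDesc} across the fragments never reaches {Carrier}.
WCity → Qty is preserved.
Carrier → WCity is preserved.
WCity, ShipID → ShipDate, Carrier is preserved.
ShipDate → WCity is preserved.
ShipID, ProdID → Carrier, PDesc is preserved.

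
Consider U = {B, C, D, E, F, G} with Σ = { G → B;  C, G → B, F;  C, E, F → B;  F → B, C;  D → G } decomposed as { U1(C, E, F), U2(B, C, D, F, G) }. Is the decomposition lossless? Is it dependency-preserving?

lossy but dependency-preserving

Lossless test: (C, F)⁺ = {B, C, F}, which is a superkey of neither fragment — lossy.
Dependency preservation: C, E, F → B is not contained in any single fragment, but the restricted closure of its left-hand side across the fragments still reaches the right-hand side; the remaining FDs each lie inside some fragment. All dependencies are preserved.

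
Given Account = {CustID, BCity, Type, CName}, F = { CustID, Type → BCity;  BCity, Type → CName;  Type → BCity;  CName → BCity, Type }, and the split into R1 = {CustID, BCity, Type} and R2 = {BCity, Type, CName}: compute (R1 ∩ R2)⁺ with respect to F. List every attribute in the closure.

BCity, Type, CName

R1 ∩ R2 = {BCity, Type}.
BCity, Type → CName applies, adding CName
Closure: {BCity, Type, CName}.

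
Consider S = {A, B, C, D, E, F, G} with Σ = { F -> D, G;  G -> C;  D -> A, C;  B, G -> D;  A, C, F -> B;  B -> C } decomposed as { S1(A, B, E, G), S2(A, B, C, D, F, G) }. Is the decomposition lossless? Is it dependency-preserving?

Lossless test: (A, B, G)⁺ = {A, B, C, D, G}, which is a superkey of neither fragment — lossy.
Dependency preservation: every FD's attributes lie within a single fragment, so each can be enforced locally — preserved.

lossy but dependency-preserving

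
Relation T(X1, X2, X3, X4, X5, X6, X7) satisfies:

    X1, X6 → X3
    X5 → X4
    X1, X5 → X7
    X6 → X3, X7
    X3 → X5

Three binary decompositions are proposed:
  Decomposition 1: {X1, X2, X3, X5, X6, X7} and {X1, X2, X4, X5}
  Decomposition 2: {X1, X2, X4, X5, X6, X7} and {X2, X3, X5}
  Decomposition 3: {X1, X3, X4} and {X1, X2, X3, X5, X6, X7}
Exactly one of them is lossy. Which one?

Decomposition 2

Decomposition 1: common = {X1, X2, X5}, closure = {X1, X2, X4, X5, X7} → lossless.
Decomposition 2: common = {X2, X5}, closure = {X2, X4, X5} → lossy.
Decomposition 3: common = {X1, X3}, closure = {X1, X3, X4, X5, X7} → lossless.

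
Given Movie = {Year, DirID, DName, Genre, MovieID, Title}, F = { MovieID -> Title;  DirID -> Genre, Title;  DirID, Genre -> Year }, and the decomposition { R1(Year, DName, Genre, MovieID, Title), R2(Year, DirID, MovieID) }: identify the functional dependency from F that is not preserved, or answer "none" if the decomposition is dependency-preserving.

DirID -> Genre, Title

Check DirID → Genre, Title: no single fragment contains all of {DirID, Genre, Title}, and the restricted closure of {DirID} across the fragments never reaches {Genre, Title}.
MovieID → Title is preserved.
DirID, Genre → Year is preserved.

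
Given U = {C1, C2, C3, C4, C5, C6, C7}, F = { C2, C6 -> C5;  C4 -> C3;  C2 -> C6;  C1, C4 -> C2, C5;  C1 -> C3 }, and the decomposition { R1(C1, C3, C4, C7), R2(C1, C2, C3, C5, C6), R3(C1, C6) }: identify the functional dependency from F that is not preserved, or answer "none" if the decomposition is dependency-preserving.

Check C1, C4 → C2, C5: no single fragment contains all of {C1, C2, C4, C5}, and the restricted closure of {C1, C4} across the fragments never reaches {C2, C5}.
C2, C6 → C5 is preserved.
C4 → C3 is preserved.
C2 → C6 is preserved.
C1 → C3 is preserved.

C1, C4 -> C2, C5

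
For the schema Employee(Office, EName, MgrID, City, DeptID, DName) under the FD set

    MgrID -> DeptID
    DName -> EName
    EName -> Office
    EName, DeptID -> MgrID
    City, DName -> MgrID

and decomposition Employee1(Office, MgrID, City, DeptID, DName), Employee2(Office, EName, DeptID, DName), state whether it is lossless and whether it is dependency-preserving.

lossless but not dependency-preserving

Lossless test: (Office, DeptID, DName)⁺ = {Office, EName, MgrID, DeptID, DName}, which contains all of one fragment — lossless.
Dependency preservation: the restricted closure of {EName, DeptID} across the fragments never reaches {MgrID}, so EName, DeptID → MgrID cannot be enforced without a join — not preserved.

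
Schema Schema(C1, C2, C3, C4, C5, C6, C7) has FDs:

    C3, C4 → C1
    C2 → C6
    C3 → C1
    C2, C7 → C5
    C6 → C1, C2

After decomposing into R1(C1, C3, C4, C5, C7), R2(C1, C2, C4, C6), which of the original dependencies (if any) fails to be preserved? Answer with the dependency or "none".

Check C2, C7 → C5: no single fragment contains all of {C2, C5, C7}, and the restricted closure of {C2, C7} across the fragments never reaches {C5}.
C3, C4 → C1 is preserved.
C2 → C6 is preserved.
C3 → C1 is preserved.
C6 → C1, C2 is preserved.

C2, C7 → C5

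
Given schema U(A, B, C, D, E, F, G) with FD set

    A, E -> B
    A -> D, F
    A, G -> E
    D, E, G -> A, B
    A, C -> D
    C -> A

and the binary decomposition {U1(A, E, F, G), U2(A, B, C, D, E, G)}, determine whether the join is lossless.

Common attributes: U1 ∩ U2 = {A, E, G}.
Closure of {A, E, G}: A, E → B applies, adding B; A → D, F applies, adding D, F. So (A, E, G)⁺ = {A, B, D, E, F, G}.
This closure contains every attribute of U1, so U1 ∩ U2 → U1. The join is lossless.

Yes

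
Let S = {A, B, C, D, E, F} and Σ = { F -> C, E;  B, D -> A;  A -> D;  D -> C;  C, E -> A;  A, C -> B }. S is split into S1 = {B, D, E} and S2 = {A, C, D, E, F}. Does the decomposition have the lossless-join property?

Common attributes: S1 ∩ S2 = {D, E}.
Closure of {D, E}: D → C applies, adding C; C, E → A applies, adding A; A, C → B applies, adding B. So (D, E)⁺ = {A, B, C, D, E}.
This closure contains every attribute of S1, so S1 ∩ S2 → S1. The join is lossless.

Yes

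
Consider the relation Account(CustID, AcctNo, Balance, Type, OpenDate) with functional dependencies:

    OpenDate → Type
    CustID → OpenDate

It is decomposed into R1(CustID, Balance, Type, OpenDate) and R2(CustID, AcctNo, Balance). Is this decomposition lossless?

Common attributes: R1 ∩ R2 = {CustID, Balance}.
Closure of {CustID, Balance}: CustID → OpenDate applies, adding OpenDate; OpenDate → Type applies, adding Type. So (CustID, Balance)⁺ = {CustID, Balance, Type, OpenDate}.
This closure contains every attribute of R1, so R1 ∩ R2 → R1. The join is lossless.

Yes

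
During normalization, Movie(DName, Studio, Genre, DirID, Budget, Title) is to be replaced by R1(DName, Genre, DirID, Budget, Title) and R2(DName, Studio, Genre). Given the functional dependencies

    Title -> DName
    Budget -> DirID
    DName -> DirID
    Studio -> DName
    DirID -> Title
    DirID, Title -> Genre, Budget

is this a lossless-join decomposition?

Common attributes: R1 ∩ R2 = {DName, Genre}.
Closure of {DName, Genre}: DName → DirID applies, adding DirID; DirID → Title applies, adding Title; DirID, Title → Genre, Budget applies, adding Budget. So (DName, Genre)⁺ = {DName, Genre, DirID, Budget, Title}.
This closure contains every attribute of R1, so R1 ∩ R2 → R1. The join is lossless.

Yes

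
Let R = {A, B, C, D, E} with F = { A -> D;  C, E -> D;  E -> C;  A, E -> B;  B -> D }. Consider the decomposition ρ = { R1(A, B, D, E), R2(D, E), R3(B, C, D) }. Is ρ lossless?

No

Chase test. Columns are A, B, C, D, E; row i has aⱼ where attribute j ∈ Ri, else bᵢⱼ.
Initial tableau (one row per fragment):
  row 1: a1 a2 b13 a4 a5
  row 2: b21 b22 b23 a4 a5
  row 3: b31 a2 a3 a4 b35
Rows 1 and 2 agree on E; apply E→C and equate their C entries.
No row becomes fully distinguished — the join is lossy.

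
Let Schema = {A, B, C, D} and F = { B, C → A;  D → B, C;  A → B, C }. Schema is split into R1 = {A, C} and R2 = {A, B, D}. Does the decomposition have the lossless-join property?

Common attributes: R1 ∩ R2 = {A}.
Closure of {A}: A → B, C applies, adding B, C. So (A)⁺ = {A, B, C}.
This closure contains every attribute of R1, so R1 ∩ R2 → R1. The join is lossless.

Yes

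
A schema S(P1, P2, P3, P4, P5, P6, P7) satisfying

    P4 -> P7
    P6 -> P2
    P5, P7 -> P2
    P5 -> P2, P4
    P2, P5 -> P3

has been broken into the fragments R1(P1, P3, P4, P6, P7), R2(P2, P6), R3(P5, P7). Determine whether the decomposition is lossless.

Chase test. Columns are P1, P2, P3, P4, P5, P6, P7; row i has aⱼ where attribute j ∈ Ri, else bᵢⱼ.
Initial tableau (one row per fragment):
  row 1: a1 b12 a3 a4 b15 a6 a7
  row 2: b21 a2 b23 b24 b25 a6 b27
  row 3: b31 b32 b33 b34 a5 b36 a7
Rows 1 and 2 agree on P6; apply P6→P2 and equate their P2 entries.
No row becomes fully distinguished — the join is lossy.

No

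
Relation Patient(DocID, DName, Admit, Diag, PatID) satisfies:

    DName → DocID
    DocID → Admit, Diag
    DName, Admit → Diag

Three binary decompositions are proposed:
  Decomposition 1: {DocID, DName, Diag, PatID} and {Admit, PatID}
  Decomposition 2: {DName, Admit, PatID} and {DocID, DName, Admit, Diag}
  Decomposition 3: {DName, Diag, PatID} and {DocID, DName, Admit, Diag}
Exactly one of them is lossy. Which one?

Decomposition 1

Decomposition 1: common = {PatID}, closure = {PatID} → lossy.
Decomposition 2: common = {DName, Admit}, closure = {DocID, DName, Admit, Diag} → lossless.
Decomposition 3: common = {DName, Diag}, closure = {DocID, DName, Admit, Diag} → lossless.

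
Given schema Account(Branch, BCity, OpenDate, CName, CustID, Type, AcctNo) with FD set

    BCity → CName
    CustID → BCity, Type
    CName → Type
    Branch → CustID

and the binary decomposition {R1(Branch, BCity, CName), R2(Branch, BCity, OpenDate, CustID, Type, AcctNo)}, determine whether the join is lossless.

Common attributes: R1 ∩ R2 = {Branch, BCity}.
Closure of {Branch, BCity}: BCity → CName applies, adding CName; CName → Type applies, adding Type; Branch → CustID applies, adding CustID. So (Branch, BCity)⁺ = {Branch, BCity, CName, CustID, Type}.
This closure contains every attribute of R1, so R1 ∩ R2 → R1. The join is lossless.

Yes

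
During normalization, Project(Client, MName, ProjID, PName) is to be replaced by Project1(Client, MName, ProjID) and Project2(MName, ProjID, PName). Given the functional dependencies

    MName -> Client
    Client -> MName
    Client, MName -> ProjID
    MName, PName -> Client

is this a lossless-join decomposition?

Common attributes: Project1 ∩ Project2 = {MName, ProjID}.
Closure of {MName, ProjID}: MName → Client applies, adding Client. So (MName, ProjID)⁺ = {Client, MName, ProjID}.
This closure contains every attribute of Project1, so Project1 ∩ Project2 → Project1. The join is lossless.

Yes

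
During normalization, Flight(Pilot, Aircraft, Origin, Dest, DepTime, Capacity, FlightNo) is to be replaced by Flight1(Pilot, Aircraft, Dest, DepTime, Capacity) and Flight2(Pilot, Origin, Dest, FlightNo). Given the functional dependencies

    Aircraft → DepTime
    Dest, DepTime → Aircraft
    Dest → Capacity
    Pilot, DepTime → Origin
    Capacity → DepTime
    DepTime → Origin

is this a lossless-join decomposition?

Common attributes: Flight1 ∩ Flight2 = {Pilot, Dest}.
Closure of {Pilot, Dest}: Dest → Capacity applies, adding Capacity; Capacity → DepTime applies, adding DepTime; DepTime → Origin applies, adding Origin; Dest, DepTime → Aircraft applies, adding Aircraft. So (Pilot, Dest)⁺ = {Pilot, Aircraft, Origin, Dest, DepTime, Capacity}.
This closure contains every attribute of Flight1, so Flight1 ∩ Flight2 → Flight1. The join is lossless.

Yes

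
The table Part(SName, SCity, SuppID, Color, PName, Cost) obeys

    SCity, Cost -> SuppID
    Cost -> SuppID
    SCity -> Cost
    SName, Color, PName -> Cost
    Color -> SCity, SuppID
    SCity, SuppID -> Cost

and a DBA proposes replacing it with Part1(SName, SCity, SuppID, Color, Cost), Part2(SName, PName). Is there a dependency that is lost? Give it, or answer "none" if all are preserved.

none

SCity, Cost → SuppID lies within Part1.
Cost → SuppID lies within Part1.
SCity → Cost lies within Part1.
SName, Color, PName → Cost: restricted closure across fragments reaches Cost.
Color → SCity, SuppID lies within Part1.
SCity, SuppID → Cost lies within Part1.
Every dependency is enforceable on the fragments, so the decomposition is dependency-preserving.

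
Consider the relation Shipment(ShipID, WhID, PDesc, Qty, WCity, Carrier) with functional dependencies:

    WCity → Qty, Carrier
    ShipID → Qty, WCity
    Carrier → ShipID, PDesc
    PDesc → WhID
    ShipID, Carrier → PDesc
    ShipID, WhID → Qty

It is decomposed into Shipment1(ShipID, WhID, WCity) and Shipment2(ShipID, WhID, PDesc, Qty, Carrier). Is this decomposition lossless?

Common attributes: Shipment1 ∩ Shipment2 = {ShipID, WhID}.
Closure of {ShipID, WhID}: ShipID → Qty, WCity applies, adding Qty, WCity; WCity → Qty, Carrier applies, adding Carrier; Carrier → ShipID, PDesc applies, adding PDesc. So (ShipID, WhID)⁺ = {ShipID, WhID, PDesc, Qty, WCity, Carrier}.
This closure contains every attribute of Shipment1, so Shipment1 ∩ Shipment2 → Shipment1. The join is lossless.

Yes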